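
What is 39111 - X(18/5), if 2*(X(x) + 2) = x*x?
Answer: 977663/25 ≈ 39107.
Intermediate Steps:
X(x) = -2 + x²/2 (X(x) = -2 + (x*x)/2 = -2 + x²/2)
39111 - X(18/5) = 39111 - (-2 + (18/5)²/2) = 39111 - (-2 + (½)*(324/25)) = 39111 - (-2 + 162/25) = 39111 - 1*112/25 = 39111 - 112/25 = 977663/25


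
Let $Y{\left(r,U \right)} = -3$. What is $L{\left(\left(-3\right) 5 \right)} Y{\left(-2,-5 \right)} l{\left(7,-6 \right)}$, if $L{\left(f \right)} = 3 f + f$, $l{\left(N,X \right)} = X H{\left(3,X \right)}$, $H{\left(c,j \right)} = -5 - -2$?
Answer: $3240$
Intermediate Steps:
$H{\left(c,j \right)} = -3$ ($H{\left(c,j \right)} = -5 + 2 = -3$)
$l{\left(N,X \right)} = - 3 X$ ($l{\left(N,X \right)} = X \left(-3\right) = - 3 X$)
$L{\left(f \right)} = 4 f$
$L{\left(\left(-3\right) 5 \right)} Y{\left(-2,-5 \right)} l{\left(7,-6 \right)} = 4 \left(\left(-3\right) 5\right) \left(-3\right) \left(\left(-3\right) \left(-6\right)\right) = 4 \left(-15\right) \left(-3\right) 18 = \left(-60\right) \left(-3\right) 18 = 180 \cdot 18 = 3240$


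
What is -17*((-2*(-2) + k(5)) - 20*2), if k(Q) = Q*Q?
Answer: 187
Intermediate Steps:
k(Q) = Q²
-17*((-2*(-2) + k(5)) - 20*2) = -17*((-2*(-2) + 5²) - 20*2) = -17*((4 + 25) - 40) = -17*(29 - 40) = -17*(-11) = 187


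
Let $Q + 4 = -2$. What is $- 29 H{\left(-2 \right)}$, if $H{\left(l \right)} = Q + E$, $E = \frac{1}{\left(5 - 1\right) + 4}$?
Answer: $\frac{1363}{8} \approx 170.38$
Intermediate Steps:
$Q = -6$ ($Q = -4 - 2 = -6$)
$E = \frac{1}{8}$ ($E = \frac{1}{4 + 4} = \frac{1}{8} \approx 0.125$)
$H{\left(l \right)} = - \frac{47}{8}$ ($H{\left(l \right)} = -6 + \frac{1}{8} = - \frac{47}{8}$)
$- 29 H{\left(-2 \right)} = \left(-29\right) \left(- \frac{47}{8}\right) = \frac{1363}{8}$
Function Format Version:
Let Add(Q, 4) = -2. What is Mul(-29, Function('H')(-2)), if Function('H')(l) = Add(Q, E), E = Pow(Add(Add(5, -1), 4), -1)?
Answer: Rational(1363, 8) ≈ 170.38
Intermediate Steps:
Q = -6 (Q = Add(-4, -2) = -6)
E = Rational(1, 8) (E = Pow(Add(4, 4), -1) = Pow(8, -1) = Rational(1, 8) ≈ 0.12500)
Function('H')(l) = Rational(-47, 8) (Function('H')(l) = Add(-6, Rational(1, 8)) = Rational(-47, 8))
Mul(-29, Function('H')(-2)) = Mul(-29, Rational(-47, 8)) = Rational(1363, 8)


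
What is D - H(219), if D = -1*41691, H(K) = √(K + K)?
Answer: -41691 - √438 ≈ -41712.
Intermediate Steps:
H(K) = √2*√K (H(K) = √(2*K) = √2*√K)
D = -41691
D - H(219) = -41691 - √2*√219 = -41691 - √438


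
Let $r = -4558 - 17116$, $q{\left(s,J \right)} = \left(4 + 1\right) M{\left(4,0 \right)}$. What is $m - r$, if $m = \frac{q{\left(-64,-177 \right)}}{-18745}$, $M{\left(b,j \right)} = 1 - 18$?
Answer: $\frac{81255843}{3749} \approx 21674.0$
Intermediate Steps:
$M{\left(b,j \right)} = -17$ ($M{\left(b,j \right)} = 1 - 18 = -17$)
$q{\left(s,J \right)} = -85$ ($q{\left(s,J \right)} = \left(4 + 1\right) \left(-17\right) = 5 \left(-17\right) = -85$)
$r = -21674$ ($r = -4558 - 17116 = -21674$)
$m = \frac{17}{3749}$ ($m = - \frac{85}{-18745} = \left(-85\right) \left(- \frac{1}{18745}\right) = \frac{17}{3749} \approx 0.0045345$)
$m - r = \frac{17}{3749} - -21674 = \frac{17}{3749} + 21674 = \frac{81255843}{3749}$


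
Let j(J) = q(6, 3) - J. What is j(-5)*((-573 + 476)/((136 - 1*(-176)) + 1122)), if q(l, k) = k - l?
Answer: -97/717 ≈ -0.13529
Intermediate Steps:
j(J) = -3 - J (j(J) = (3 - 1*6) - J = (3 - 6) - J = -3 - J)
j(-5)*((-573 + 476)/((136 - 1*(-176)) + 1122)) = (-3 - 1*(-5))*((-573 + 476)/((136 - 1*(-176)) + 1122)) = (-3 + 5)*(-97/((136 + 176) + 1122)) = 2*(-97/(312 + 1122)) = 2*(-97/1434) = -97/717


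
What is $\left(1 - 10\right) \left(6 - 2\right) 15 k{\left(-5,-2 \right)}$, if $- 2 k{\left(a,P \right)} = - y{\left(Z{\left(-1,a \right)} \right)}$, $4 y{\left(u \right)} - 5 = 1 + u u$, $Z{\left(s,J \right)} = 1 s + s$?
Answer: $-675$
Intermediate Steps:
$Z{\left(s,J \right)} = 2 s$ ($Z{\left(s,J \right)} = s + s = 2 s$)
$y{\left(u \right)} = \frac{3}{2} + \frac{u^{2}}{4}$ ($y{\left(u \right)} = \frac{5}{4} + \frac{1 + u u}{4} = \frac{5}{4} + \frac{1 + u^{2}}{4} = \frac{5}{4} + \left(\frac{1}{4} + \frac{u^{2}}{4}\right) = \frac{3}{2} + \frac{u^{2}}{4}$)
$k{\left(a,P \right)} = \frac{5}{4}$ ($k{\left(a,P \right)} = - \frac{\left(-1\right) \left(\frac{3}{2} + \frac{\left(2 \left(-1\right)\right)^{2}}{4}\right)}{2} = - \frac{\left(-1\right) \left(\frac{3}{2} + \frac{\left(-2\right)^{2}}{4}\right)}{2} = - \frac{\left(-1\right) \left(\frac{3}{2} + \frac{1}{4} \cdot 4\right)}{2} = - \frac{\left(-1\right) \left(\frac{3}{2} + 1\right)}{2} = - \frac{\left(-1\right) \frac{5}{2}}{2} = \left(- \frac{1}{2}\right) \left(- \frac{5}{2}\right) = \frac{5}{4}$)
$\left(1 - 10\right) \left(6 - 2\right) 15 k{\left(-5,-2 \right)} = \left(1 - 10\right) \left(6 - 2\right) 15 \cdot \frac{5}{4} = \left(-9\right) 4 \cdot 15 \cdot \frac{5}{4} = \left(-36\right) 15 \cdot \frac{5}{4} = \left(-540\right) \frac{5}{4} = -675$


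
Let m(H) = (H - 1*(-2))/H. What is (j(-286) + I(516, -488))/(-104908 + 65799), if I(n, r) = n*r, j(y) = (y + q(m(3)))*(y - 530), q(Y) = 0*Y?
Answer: 18432/39109 ≈ 0.47130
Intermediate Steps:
m(H) = (2 + H)/H (m(H) = (H + 2)/H = (2 + H)/H)
q(Y) = 0
j(y) = y*(-530 + y) (j(y) = (y + 0)*(y - 530) = y*(-530 + y))
(j(-286) + I(516, -488))/(-104908 + 65799) = (-286*(-530 - 286) + 516*(-488))/(-104908 + 65799) = (-286*(-816) - 251808)/(-39109) = (233376 - 251808)*(-1/39109) = -18432*(-1/39109) = 18432/39109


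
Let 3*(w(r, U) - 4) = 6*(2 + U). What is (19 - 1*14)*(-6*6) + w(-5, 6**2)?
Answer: -100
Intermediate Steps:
w(r, U) = 8 + 2*U (w(r, U) = 4 + (6*(2 + U))/3 = 4 + (12 + 6*U)/3 = 4 + (4 + 2*U) = 8 + 2*U)
(19 - 1*14)*(-6*6) + w(-5, 6**2) = (19 - 1*14)*(-6*6) + (8 + 2*6**2) = (19 - 14)*(-36) + (8 + 2*36) = 5*(-36) + (8 + 72) = -180 + 80 = -100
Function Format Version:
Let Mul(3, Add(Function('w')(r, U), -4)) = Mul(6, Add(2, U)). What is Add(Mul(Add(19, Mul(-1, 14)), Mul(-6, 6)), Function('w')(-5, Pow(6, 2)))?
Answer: -100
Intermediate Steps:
Function('w')(r, U) = Add(8, Mul(2, U)) (Function('w')(r, U) = Add(4, Mul(Rational(1, 3), Mul(6, Add(2, U)))) = Add(4, Mul(Rational(1, 3), Add(12, Mul(6, U)))) = Add(4, Add(4, Mul(2, U))) = Add(8, Mul(2, U)))
Add(Mul(Add(19, Mul(-1, 14)), Mul(-6, 6)), Function('w')(-5, Pow(6, 2))) = Add(Mul(Add(19, Mul(-1, 14)), Mul(-6, 6)), Add(8, Mul(2, Pow(6, 2)))) = Add(Mul(Add(19, -14), -36), Add(8, Mul(2, 36))) = Add(Mul(5, -36), Add(8, 72)) = Add(-180, 80) = -100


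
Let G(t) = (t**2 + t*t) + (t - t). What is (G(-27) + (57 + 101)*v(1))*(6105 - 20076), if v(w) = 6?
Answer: -33614226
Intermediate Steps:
G(t) = 2*t**2 (G(t) = (t**2 + t**2) + 0 = 2*t**2 + 0 = 2*t**2)
(G(-27) + (57 + 101)*v(1))*(6105 - 20076) = (2*(-27)**2 + (57 + 101)*6)*(6105 - 20076) = (2*729 + 158*6)*(-13971) = (1458 + 948)*(-13971) = 2406*(-13971) = -33614226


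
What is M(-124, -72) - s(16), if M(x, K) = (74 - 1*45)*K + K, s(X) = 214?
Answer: -2374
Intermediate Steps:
M(x, K) = 30*K (M(x, K) = (74 - 45)*K + K = 29*K + K = 30*K)
M(-124, -72) - s(16) = 30*(-72) - 1*214 = -2160 - 214 = -2374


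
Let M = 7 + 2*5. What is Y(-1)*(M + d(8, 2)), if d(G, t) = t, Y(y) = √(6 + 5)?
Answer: 19*√11 ≈ 63.016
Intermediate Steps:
M = 17 (M = 7 + 10 = 17)
Y(y) = √11
Y(-1)*(M + d(8, 2)) = √11*(17 + 2) = √11*19 = 19*√11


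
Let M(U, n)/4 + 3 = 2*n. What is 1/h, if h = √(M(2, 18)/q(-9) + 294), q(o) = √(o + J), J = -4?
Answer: √78/(6*√(637 - 22*I*√13)) ≈ 0.057986 + 0.0035964*I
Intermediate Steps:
M(U, n) = -12 + 8*n (M(U, n) = -12 + 4*(2*n) = -12 + 8*n)
q(o) = √(-4 + o) (q(o) = √(o - 4) = √(-4 + o))
h = √(294 - 132*I*√13/13) (h = √((-12 + 8*18)/(√(-4 - 9)) + 294) = √((-12 + 144)/(√(-13)) + 294) = √(132/((I*√13)) + 294) = √(132*(-I*√13/13) + 294) = √(-132*I*√13/13 + 294) = √(294 - 132*I*√13/13) ≈ 17.18 - 1.0655*I)
1/h = 1/(√(49686 - 1716*I*√13)/13) = 13/√(49686 - 1716*I*√13)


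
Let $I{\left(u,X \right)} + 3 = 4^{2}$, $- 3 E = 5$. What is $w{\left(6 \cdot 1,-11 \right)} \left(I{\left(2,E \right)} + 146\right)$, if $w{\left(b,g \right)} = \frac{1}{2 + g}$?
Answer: $- \frac{53}{3} \approx -17.667$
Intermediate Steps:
$E = - \frac{5}{3}$ ($E = \left(- \frac{1}{3}\right) 5 = - \frac{5}{3} \approx -1.6667$)
$I{\left(u,X \right)} = 13$ ($I{\left(u,X \right)} = -3 + 4^{2} = -3 + 16 = 13$)
$w{\left(6 \cdot 1,-11 \right)} \left(I{\left(2,E \right)} + 146\right) = \frac{13 + 146}{2 - 11} = \frac{1}{-9} \cdot 159 = \left(- \frac{1}{9}\right) 159 = - \frac{53}{3}$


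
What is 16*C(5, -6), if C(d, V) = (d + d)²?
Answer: 1600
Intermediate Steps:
C(d, V) = 4*d² (C(d, V) = (2*d)² = 4*d²)
16*C(5, -6) = 16*(4*5²) = 16*(4*25) = 16*100 = 1600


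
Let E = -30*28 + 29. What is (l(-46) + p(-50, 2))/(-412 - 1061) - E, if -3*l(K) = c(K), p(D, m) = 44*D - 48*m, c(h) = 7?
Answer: 3590704/4419 ≈ 812.56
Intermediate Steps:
p(D, m) = -48*m + 44*D
l(K) = -7/3 (l(K) = -⅓*7 = -7/3)
E = -811 (E = -840 + 29 = -811)
(l(-46) + p(-50, 2))/(-412 - 1061) - E = (-7/3 + (-48*2 + 44*(-50)))/(-412 - 1061) - 1*(-811) = (-7/3 + (-96 - 2200))/(-1473) + 811 = (-7/3 - 2296)*(-1/1473) + 811 = -6895/3*(-1/1473) + 811 = 6895/4419 + 811 = 3590704/4419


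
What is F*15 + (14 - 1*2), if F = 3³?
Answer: 417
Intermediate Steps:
F = 27
F*15 + (14 - 1*2) = 27*15 + (14 - 1*2) = 405 + (14 - 2) = 405 + 12 = 417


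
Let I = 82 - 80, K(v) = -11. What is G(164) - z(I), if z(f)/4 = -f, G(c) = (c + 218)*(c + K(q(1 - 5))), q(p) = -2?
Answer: 58454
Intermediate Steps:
G(c) = (-11 + c)*(218 + c) (G(c) = (c + 218)*(c - 11) = (218 + c)*(-11 + c) = (-11 + c)*(218 + c))
I = 2
z(f) = -4*f (z(f) = 4*(-f) = -4*f)
G(164) - z(I) = (-2398 + 164² + 207*164) - (-4)*2 = (-2398 + 26896 + 33948) - 1*(-8) = 58446 + 8 = 58454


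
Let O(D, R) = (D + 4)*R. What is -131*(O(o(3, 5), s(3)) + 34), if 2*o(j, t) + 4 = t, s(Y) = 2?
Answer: -5633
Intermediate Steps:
o(j, t) = -2 + t/2
O(D, R) = R*(4 + D) (O(D, R) = (4 + D)*R = R*(4 + D))
-131*(O(o(3, 5), s(3)) + 34) = -131*(2*(4 + (-2 + (½)*5)) + 34) = -131*(2*(4 + (-2 + 5/2)) + 34) = -131*(2*(4 + ½) + 34) = -131*(2*(9/2) + 34) = -131*(9 + 34) = -131*43 = -5633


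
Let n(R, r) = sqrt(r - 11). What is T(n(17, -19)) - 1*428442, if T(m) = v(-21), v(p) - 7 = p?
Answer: -428456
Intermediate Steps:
v(p) = 7 + p
n(R, r) = sqrt(-11 + r)
T(m) = -14 (T(m) = 7 - 21 = -14)
T(n(17, -19)) - 1*428442 = -14 - 1*428442 = -14 - 428442 = -428456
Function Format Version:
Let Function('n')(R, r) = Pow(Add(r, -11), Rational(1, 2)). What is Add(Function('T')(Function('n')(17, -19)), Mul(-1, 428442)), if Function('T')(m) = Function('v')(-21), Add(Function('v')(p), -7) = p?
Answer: -428456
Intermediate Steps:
Function('v')(p) = Add(7, p)
Function('n')(R, r) = Pow(Add(-11, r), Rational(1, 2))
Function('T')(m) = -14 (Function('T')(m) = Add(7, -21) = -14)
Add(Function('T')(Function('n')(17, -19)), Mul(-1, 428442)) = Add(-14, Mul(-1, 428442)) = Add(-14, -428442) = -428456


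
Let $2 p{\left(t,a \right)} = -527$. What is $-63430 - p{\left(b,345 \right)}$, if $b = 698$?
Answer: $- \frac{126333}{2} \approx -63167.0$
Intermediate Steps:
$p{\left(t,a \right)} = - \frac{527}{2}$ ($p{\left(t,a \right)} = \frac{1}{2} \left(-527\right) = - \frac{527}{2}$)
$-63430 - p{\left(b,345 \right)} = -63430 - - \frac{527}{2} = -63430 + \frac{527}{2} = - \frac{126333}{2}$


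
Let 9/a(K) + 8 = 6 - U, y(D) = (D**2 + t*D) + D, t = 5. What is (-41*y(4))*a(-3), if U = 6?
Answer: 1845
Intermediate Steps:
y(D) = D**2 + 6*D (y(D) = (D**2 + 5*D) + D = D**2 + 6*D)
a(K) = -9/8 (a(K) = 9/(-8 + (6 - 1*6)) = 9/(-8 + (6 - 6)) = 9/(-8 + 0) = 9/(-8) = 9*(-1/8) = -9/8)
(-41*y(4))*a(-3) = -164*(6 + 4)*(-9/8) = -164*10*(-9/8) = -41*40*(-9/8) = -1640*(-9/8) = 1845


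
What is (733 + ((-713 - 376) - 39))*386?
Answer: -152470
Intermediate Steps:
(733 + ((-713 - 376) - 39))*386 = (733 + (-1089 - 39))*386 = (733 - 1128)*386 = -395*386 = -152470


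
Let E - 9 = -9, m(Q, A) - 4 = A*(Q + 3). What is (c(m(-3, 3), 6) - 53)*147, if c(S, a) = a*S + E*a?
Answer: -4263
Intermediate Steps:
m(Q, A) = 4 + A*(3 + Q) (m(Q, A) = 4 + A*(Q + 3) = 4 + A*(3 + Q))
E = 0 (E = 9 - 9 = 0)
c(S, a) = S*a (c(S, a) = a*S + 0*a = S*a + 0 = S*a)
(c(m(-3, 3), 6) - 53)*147 = ((4 + 3*3 + 3*(-3))*6 - 53)*147 = ((4 + 9 - 9)*6 - 53)*147 = (4*6 - 53)*147 = (24 - 53)*147 = -29*147 = -4263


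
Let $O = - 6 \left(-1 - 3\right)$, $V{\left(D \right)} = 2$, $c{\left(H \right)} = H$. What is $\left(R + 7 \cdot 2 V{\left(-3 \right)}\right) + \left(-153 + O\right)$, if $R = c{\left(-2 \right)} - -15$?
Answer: $-88$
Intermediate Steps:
$O = 24$ ($O = \left(-6\right) \left(-4\right) = 24$)
$R = 13$ ($R = -2 - -15 = -2 + 15 = 13$)
$\left(R + 7 \cdot 2 V{\left(-3 \right)}\right) + \left(-153 + O\right) = \left(13 + 7 \cdot 2 \cdot 2\right) + \left(-153 + 24\right) = \left(13 + 14 \cdot 2\right) - 129 = \left(13 + 28\right) - 129 = 41 - 129 = -88$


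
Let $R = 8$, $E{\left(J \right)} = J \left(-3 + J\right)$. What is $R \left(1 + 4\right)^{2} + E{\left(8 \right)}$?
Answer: $240$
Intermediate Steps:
$R \left(1 + 4\right)^{2} + E{\left(8 \right)} = 8 \left(1 + 4\right)^{2} + 8 \left(-3 + 8\right) = 8 \cdot 5^{2} + 8 \cdot 5 = 8 \cdot 25 + 40 = 200 + 40 = 240$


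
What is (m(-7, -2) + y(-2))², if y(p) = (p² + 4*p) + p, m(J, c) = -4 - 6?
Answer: 256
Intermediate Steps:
m(J, c) = -10
y(p) = p² + 5*p
(m(-7, -2) + y(-2))² = (-10 - 2*(5 - 2))² = (-10 - 2*3)² = (-10 - 6)² = (-16)² = 256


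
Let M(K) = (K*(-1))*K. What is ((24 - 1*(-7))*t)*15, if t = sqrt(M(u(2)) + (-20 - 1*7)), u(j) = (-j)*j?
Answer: 465*I*sqrt(43) ≈ 3049.2*I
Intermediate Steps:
u(j) = -j**2
M(K) = -K**2 (M(K) = (-K)*K = -K**2)
t = I*sqrt(43) (t = sqrt(-(-1*2**2)**2 + (-20 - 1*7)) = sqrt(-(-1*4)**2 + (-20 - 7)) = sqrt(-1*(-4)**2 - 27) = sqrt(-1*16 - 27) = sqrt(-16 - 27) = sqrt(-43) = I*sqrt(43) ≈ 6.5574*I)
((24 - 1*(-7))*t)*15 = ((24 - 1*(-7))*(I*sqrt(43)))*15 = ((24 + 7)*(I*sqrt(43)))*15 = (31*(I*sqrt(43)))*15 = (31*I*sqrt(43))*15 = 465*I*sqrt(43)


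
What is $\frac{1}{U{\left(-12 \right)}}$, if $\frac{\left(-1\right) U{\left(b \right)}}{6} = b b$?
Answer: $- \frac{1}{864} \approx -0.0011574$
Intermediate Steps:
$U{\left(b \right)} = - 6 b^{2}$ ($U{\left(b \right)} = - 6 b b = - 6 b^{2}$)
$\frac{1}{U{\left(-12 \right)}} = \frac{1}{\left(-6\right) \left(-12\right)^{2}} = \frac{1}{\left(-6\right) 144} = \frac{1}{-864} = - \frac{1}{864}$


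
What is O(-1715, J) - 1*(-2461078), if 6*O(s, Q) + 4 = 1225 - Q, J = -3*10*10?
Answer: 4922663/2 ≈ 2.4613e+6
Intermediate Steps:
J = -300 (J = -30*10 = -300)
O(s, Q) = 407/2 - Q/6 (O(s, Q) = -2/3 + (1225 - Q)/6 = -2/3 + (1225/6 - Q/6) = 407/2 - Q/6)
O(-1715, J) - 1*(-2461078) = (407/2 - 1/6*(-300)) - 1*(-2461078) = (407/2 + 50) + 2461078 = 507/2 + 2461078 = 4922663/2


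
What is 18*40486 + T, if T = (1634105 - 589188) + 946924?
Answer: 2720589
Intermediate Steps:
T = 1991841 (T = 1044917 + 946924 = 1991841)
18*40486 + T = 18*40486 + 1991841 = 728748 + 1991841 = 2720589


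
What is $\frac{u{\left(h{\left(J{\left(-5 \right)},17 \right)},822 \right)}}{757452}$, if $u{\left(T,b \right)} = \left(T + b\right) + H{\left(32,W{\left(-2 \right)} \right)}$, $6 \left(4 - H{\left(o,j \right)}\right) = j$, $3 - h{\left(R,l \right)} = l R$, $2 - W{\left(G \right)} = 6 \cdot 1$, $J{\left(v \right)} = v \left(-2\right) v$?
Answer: $\frac{5039}{2272356} \approx 0.0022175$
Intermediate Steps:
$J{\left(v \right)} = - 2 v^{2}$ ($J{\left(v \right)} = - 2 v v = - 2 v^{2}$)
$W{\left(G \right)} = -4$ ($W{\left(G \right)} = 2 - 6 \cdot 1 = 2 - 6 = -4$)
$h{\left(R,l \right)} = 3 - R l$ ($h{\left(R,l \right)} = 3 - l R = 3 - R l$)
$H{\left(o,j \right)} = 4 - \frac{j}{6}$
$u{\left(T,b \right)} = \frac{14}{3} + T + b$ ($u{\left(T,b \right)} = \left(T + b\right) + \left(4 - - \frac{2}{3}\right) = \left(T + b\right) + \left(4 + \frac{2}{3}\right) = \left(T + b\right) + \frac{14}{3} = \frac{14}{3} + T + b$)
$\frac{u{\left(h{\left(J{\left(-5 \right)},17 \right)},822 \right)}}{757452} = \frac{\frac{14}{3} - \left(-3 + - 2 \left(-5\right)^{2} \cdot 17\right) + 822}{757452} = \left(\frac{14}{3} - \left(-3 + \left(-2\right) 25 \cdot 17\right) + 822\right) \frac{1}{757452} = \left(\frac{14}{3} - \left(-3 - 850\right) + 822\right) \frac{1}{757452} = \left(\frac{14}{3} + \left(3 + 850\right) + 822\right) \frac{1}{757452} = \left(\frac{14}{3} + 853 + 822\right) \frac{1}{757452} = \frac{5039}{3} \cdot \frac{1}{757452} = \frac{5039}{2272356}$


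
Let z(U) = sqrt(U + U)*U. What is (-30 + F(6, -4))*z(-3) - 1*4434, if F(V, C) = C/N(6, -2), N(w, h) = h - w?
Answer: -4434 + 177*I*sqrt(6)/2 ≈ -4434.0 + 216.78*I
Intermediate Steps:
F(V, C) = -C/8 (F(V, C) = C/(-2 - 1*6) = C/(-2 - 6) = C/(-8) = C*(-1/8) = -C/8)
z(U) = sqrt(2)*U**(3/2) (z(U) = sqrt(2*U)*U = (sqrt(2)*sqrt(U))*U = sqrt(2)*U**(3/2))
(-30 + F(6, -4))*z(-3) - 1*4434 = (-30 - 1/8*(-4))*(sqrt(2)*(-3)**(3/2)) - 1*4434 = (-30 + 1/2)*(sqrt(2)*(-3*I*sqrt(3))) - 4434 = -(-177)*I*sqrt(6)/2 - 4434 = 177*I*sqrt(6)/2 - 4434 = -4434 + 177*I*sqrt(6)/2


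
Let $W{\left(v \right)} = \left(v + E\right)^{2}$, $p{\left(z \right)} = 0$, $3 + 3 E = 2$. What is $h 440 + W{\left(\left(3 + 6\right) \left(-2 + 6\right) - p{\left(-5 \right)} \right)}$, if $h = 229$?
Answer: $\frac{918289}{9} \approx 1.0203 \cdot 10^{5}$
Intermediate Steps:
$E = - \frac{1}{3}$ ($E = -1 + \frac{1}{3} \cdot 2 = -1 + \frac{2}{3} = - \frac{1}{3} \approx -0.33333$)
$W{\left(v \right)} = \left(- \frac{1}{3} + v\right)^{2}$ ($W{\left(v \right)} = \left(v - \frac{1}{3}\right)^{2} = \left(- \frac{1}{3} + v\right)^{2}$)
$h 440 + W{\left(\left(3 + 6\right) \left(-2 + 6\right) - p{\left(-5 \right)} \right)} = 229 \cdot 440 + \frac{\left(-1 + 3 \left(\left(3 + 6\right) \left(-2 + 6\right) - 0\right)\right)^{2}}{9} = 100760 + \frac{\left(-1 + 3 \left(9 \cdot 4 + 0\right)\right)^{2}}{9} = 100760 + \frac{\left(-1 + 3 \left(36 + 0\right)\right)^{2}}{9} = 100760 + \frac{\left(-1 + 3 \cdot 36\right)^{2}}{9} = 100760 + \frac{\left(-1 + 108\right)^{2}}{9} = 100760 + \frac{107^{2}}{9} = 100760 + \frac{1}{9} \cdot 11449 = 100760 + \frac{11449}{9} = \frac{918289}{9}$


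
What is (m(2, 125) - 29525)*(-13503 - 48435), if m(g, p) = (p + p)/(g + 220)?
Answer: 1828649700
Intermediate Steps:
m(g, p) = 2*p/(220 + g) (m(g, p) = (2*p)/(220 + g) = 2*p/(220 + g))
(m(2, 125) - 29525)*(-13503 - 48435) = (2*125/(220 + 2) - 29525)*(-13503 - 48435) = (2*125/222 - 29525)*(-61938) = (2*125*(1/222) - 29525)*(-61938) = (125/111 - 29525)*(-61938) = -3277150/111*(-61938) = 1828649700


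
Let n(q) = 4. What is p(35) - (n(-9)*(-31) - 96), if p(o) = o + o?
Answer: 290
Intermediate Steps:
p(o) = 2*o
p(35) - (n(-9)*(-31) - 96) = 2*35 - (4*(-31) - 96) = 70 - (-124 - 96) = 70 - 1*(-220) = 70 + 220 = 290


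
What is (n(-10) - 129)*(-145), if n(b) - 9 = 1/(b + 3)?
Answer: 121945/7 ≈ 17421.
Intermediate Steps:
n(b) = 9 + 1/(3 + b) (n(b) = 9 + 1/(b + 3) = 9 + 1/(3 + b))
(n(-10) - 129)*(-145) = ((28 + 9*(-10))/(3 - 10) - 129)*(-145) = ((28 - 90)/(-7) - 129)*(-145) = (-1/7*(-62) - 129)*(-145) = (62/7 - 129)*(-145) = -841/7*(-145) = 121945/7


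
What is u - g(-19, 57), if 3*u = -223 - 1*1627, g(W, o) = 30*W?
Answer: -140/3 ≈ -46.667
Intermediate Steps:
u = -1850/3 (u = (-223 - 1*1627)/3 = (-223 - 1627)/3 = (⅓)*(-1850) = -1850/3 ≈ -616.67)
u - g(-19, 57) = -1850/3 - 30*(-19) = -1850/3 - 1*(-570) = -1850/3 + 570 = -140/3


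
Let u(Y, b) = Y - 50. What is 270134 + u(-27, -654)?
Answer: 270057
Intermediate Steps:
u(Y, b) = -50 + Y
270134 + u(-27, -654) = 270134 + (-50 - 27) = 270134 - 77 = 270057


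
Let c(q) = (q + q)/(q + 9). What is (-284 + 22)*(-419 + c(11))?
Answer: 547449/5 ≈ 1.0949e+5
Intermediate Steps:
c(q) = 2*q/(9 + q) (c(q) = (2*q)/(9 + q) = 2*q/(9 + q))
(-284 + 22)*(-419 + c(11)) = (-284 + 22)*(-419 + 2*11/(9 + 11)) = -262*(-419 + 2*11/20) = -262*(-419 + 2*11*(1/20)) = -262*(-419 + 11/10) = -262*(-4179/10) = 547449/5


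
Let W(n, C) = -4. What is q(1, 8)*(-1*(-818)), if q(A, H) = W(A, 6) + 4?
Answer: 0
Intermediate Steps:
q(A, H) = 0 (q(A, H) = -4 + 4 = 0)
q(1, 8)*(-1*(-818)) = 0*(-1*(-818)) = 0*818 = 0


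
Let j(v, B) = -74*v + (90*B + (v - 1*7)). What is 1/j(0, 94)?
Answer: 1/8453 ≈ 0.00011830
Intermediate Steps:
j(v, B) = -7 - 73*v + 90*B (j(v, B) = -74*v + (90*B + (v - 7)) = -74*v + (90*B + (-7 + v)) = -74*v + (-7 + v + 90*B) = -7 - 73*v + 90*B)
1/j(0, 94) = 1/(-7 - 73*0 + 90*94) = 1/(-7 + 0 + 8460) = 1/8453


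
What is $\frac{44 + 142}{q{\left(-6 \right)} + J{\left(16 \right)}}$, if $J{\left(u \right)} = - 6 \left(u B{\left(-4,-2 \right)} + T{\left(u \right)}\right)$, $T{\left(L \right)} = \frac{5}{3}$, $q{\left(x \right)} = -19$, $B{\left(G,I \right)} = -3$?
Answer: $\frac{186}{259} \approx 0.71815$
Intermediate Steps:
$T{\left(L \right)} = \frac{5}{3}$ ($T{\left(L \right)} = 5 \cdot \frac{1}{3} = \frac{5}{3}$)
$J{\left(u \right)} = -10 + 18 u$ ($J{\left(u \right)} = - 6 \left(u \left(-3\right) + \frac{5}{3}\right) = - 6 \left(- 3 u + \frac{5}{3}\right) = - 6 \left(\frac{5}{3} - 3 u\right) = - (10 - 18 u) = -10 + 18 u$)
$\frac{44 + 142}{q{\left(-6 \right)} + J{\left(16 \right)}} = \frac{44 + 142}{-19 + \left(-10 + 18 \cdot 16\right)} = \frac{186}{-19 + \left(-10 + 288\right)} = \frac{186}{-19 + 278} = \frac{186}{259}$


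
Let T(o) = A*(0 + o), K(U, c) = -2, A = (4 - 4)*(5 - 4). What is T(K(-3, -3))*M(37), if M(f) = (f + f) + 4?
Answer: 0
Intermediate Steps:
M(f) = 4 + 2*f (M(f) = 2*f + 4 = 4 + 2*f)
A = 0 (A = 0*1 = 0)
T(o) = 0 (T(o) = 0*(0 + o) = 0*o = 0)
T(K(-3, -3))*M(37) = 0*(4 + 2*37) = 0*(4 + 74) = 0*78 = 0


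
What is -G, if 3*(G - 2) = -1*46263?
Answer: 15419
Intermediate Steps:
G = -15419 (G = 2 + (-1*46263)/3 = 2 + (⅓)*(-46263) = 2 - 15421 = -15419)
-G = -1*(-15419) = 15419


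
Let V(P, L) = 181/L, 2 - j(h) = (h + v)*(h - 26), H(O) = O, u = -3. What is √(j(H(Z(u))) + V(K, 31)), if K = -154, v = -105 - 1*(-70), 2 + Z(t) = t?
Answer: I*√1184107/31 ≈ 35.102*I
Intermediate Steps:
Z(t) = -2 + t
v = -35 (v = -105 + 70 = -35)
j(h) = 2 - (-35 + h)*(-26 + h) (j(h) = 2 - (h - 35)*(h - 26) = 2 - (-35 + h)*(-26 + h))
√(j(H(Z(u))) + V(K, 31)) = √((-908 - (-2 - 3)² + 61*(-2 - 3)) + 181/31) = √((-908 - 1*(-5)² + 61*(-5)) + 181*(1/31)) = √((-908 - 1*25 - 305) + 181/31) = √((-908 - 25 - 305) + 181/31) = √(-1238 + 181/31) = √(-38197/31) = I*√1184107/31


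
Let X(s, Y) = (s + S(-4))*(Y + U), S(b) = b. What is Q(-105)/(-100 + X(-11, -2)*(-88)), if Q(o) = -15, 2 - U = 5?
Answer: 3/1340 ≈ 0.0022388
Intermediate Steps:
U = -3 (U = 2 - 1*5 = 2 - 5 = -3)
X(s, Y) = (-4 + s)*(-3 + Y) (X(s, Y) = (s - 4)*(Y - 3) = (-4 + s)*(-3 + Y))
Q(-105)/(-100 + X(-11, -2)*(-88)) = -15/(-100 + (12 - 4*(-2) - 3*(-11) - 2*(-11))*(-88)) = -15/(-100 + (12 + 8 + 33 + 22)*(-88)) = -15/(-100 + 75*(-88)) = -15/(-100 - 6600) = -15/(-6700) = -15*(-1/6700) = 3/1340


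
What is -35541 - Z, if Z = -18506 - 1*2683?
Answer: -14352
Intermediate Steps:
Z = -21189 (Z = -18506 - 2683 = -21189)
-35541 - Z = -35541 - 1*(-21189) = -35541 + 21189 = -14352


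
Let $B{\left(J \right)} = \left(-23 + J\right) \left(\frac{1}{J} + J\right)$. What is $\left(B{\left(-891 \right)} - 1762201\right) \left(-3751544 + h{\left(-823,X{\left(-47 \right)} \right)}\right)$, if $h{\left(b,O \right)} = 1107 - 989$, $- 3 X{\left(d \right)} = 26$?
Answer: $\frac{3168127811706718}{891} \approx 3.5557 \cdot 10^{12}$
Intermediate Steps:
$X{\left(d \right)} = - \frac{26}{3}$ ($X{\left(d \right)} = \left(- \frac{1}{3}\right) 26 = - \frac{26}{3}$)
$h{\left(b,O \right)} = 118$ ($h{\left(b,O \right)} = 1107 - 989 = 118$)
$B{\left(J \right)} = \left(-23 + J\right) \left(J + \frac{1}{J}\right)$
$\left(B{\left(-891 \right)} - 1762201\right) \left(-3751544 + h{\left(-823,X{\left(-47 \right)} \right)}\right) = \left(\left(1 + \left(-891\right)^{2} - -20493 - \frac{23}{-891}\right) - 1762201\right) \left(-3751544 + 118\right) = \left(\left(1 + 793881 + 20493 - - \frac{23}{891}\right) - 1762201\right) \left(-3751426\right) = \left(\left(1 + 793881 + 20493 + \frac{23}{891}\right) - 1762201\right) \left(-3751426\right) = \left(\frac{725608148}{891} - 1762201\right) \left(-3751426\right) = \left(- \frac{844512943}{891}\right) \left(-3751426\right) = \frac{3168127811706718}{891}$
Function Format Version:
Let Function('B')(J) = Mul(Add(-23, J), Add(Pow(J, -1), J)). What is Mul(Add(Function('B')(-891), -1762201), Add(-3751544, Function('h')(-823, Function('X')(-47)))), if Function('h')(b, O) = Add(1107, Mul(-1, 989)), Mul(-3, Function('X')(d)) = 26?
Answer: Rational(3168127811706718, 891) ≈ 3.5557e+12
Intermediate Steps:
Function('X')(d) = Rational(-26, 3) (Function('X')(d) = Mul(Rational(-1, 3), 26) = Rational(-26, 3))
Function('h')(b, O) = 118 (Function('h')(b, O) = Add(1107, -989) = 118)
Function('B')(J) = Mul(Add(-23, J), Add(J, Pow(J, -1)))
Mul(Add(Function('B')(-891), -1762201), Add(-3751544, Function('h')(-823, Function('X')(-47)))) = Mul(Add(Add(1, Pow(-891, 2), Mul(-23, -891), Mul(-23, Pow(-891, -1))), -1762201), Add(-3751544, 118)) = Mul(Add(Add(1, 793881, 20493, Mul(-23, Rational(-1, 891))), -1762201), -3751426) = Mul(Add(Add(1, 793881, 20493, Rational(23, 891)), -1762201), -3751426) = Mul(Add(Rational(725608148, 891), -1762201), -3751426) = Mul(Rational(-844512943, 891), -3751426) = Rational(3168127811706718, 891)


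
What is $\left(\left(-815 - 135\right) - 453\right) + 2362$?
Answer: $959$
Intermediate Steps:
$\left(\left(-815 - 135\right) - 453\right) + 2362 = \left(-950 - 453\right) + 2362 = -1403 + 2362 = 959$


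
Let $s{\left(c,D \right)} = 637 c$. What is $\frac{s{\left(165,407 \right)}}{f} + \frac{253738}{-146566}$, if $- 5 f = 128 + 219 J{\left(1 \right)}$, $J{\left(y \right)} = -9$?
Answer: $\frac{2014643632}{7108451} \approx 283.42$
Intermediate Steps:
$f = \frac{1843}{5}$ ($f = - \frac{128 + 219 \left(-9\right)}{5} = - \frac{128 - 1971}{5} = \left(- \frac{1}{5}\right) \left(-1843\right) = \frac{1843}{5} \approx 368.6$)
$\frac{s{\left(165,407 \right)}}{f} + \frac{253738}{-146566} = \frac{637 \cdot 165}{\frac{1843}{5}} + \frac{253738}{-146566} = 105105 \cdot \frac{5}{1843} + 253738 \left(- \frac{1}{146566}\right) = \frac{525525}{1843} - \frac{126869}{73283} = \frac{2014643632}{7108451}$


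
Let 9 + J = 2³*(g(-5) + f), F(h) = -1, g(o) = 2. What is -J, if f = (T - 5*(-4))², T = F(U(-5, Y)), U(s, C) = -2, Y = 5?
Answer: -2895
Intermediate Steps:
T = -1
f = 361 (f = (-1 - 5*(-4))² = (-1 + 20)² = 19² = 361)
J = 2895 (J = -9 + 2³*(2 + 361) = -9 + 8*363 = -9 + 2904 = 2895)
-J = -1*2895 = -2895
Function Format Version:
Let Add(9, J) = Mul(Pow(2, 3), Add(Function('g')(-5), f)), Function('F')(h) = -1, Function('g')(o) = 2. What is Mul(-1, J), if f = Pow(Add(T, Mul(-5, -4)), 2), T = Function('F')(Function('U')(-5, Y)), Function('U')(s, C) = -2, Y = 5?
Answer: -2895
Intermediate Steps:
T = -1
f = 361 (f = Pow(Add(-1, Mul(-5, -4)), 2) = Pow(Add(-1, 20), 2) = Pow(19, 2) = 361)
J = 2895 (J = Add(-9, Mul(Pow(2, 3), Add(2, 361))) = Add(-9, Mul(8, 363)) = Add(-9, 2904) = 2895)
Mul(-1, J) = Mul(-1, 2895) = -2895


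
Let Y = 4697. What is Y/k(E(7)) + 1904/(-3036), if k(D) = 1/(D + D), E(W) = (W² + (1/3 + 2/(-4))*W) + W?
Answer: 390963713/759 ≈ 5.1510e+5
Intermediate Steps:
E(W) = W² + 5*W/6 (E(W) = (W² + (1*(⅓) + 2*(-¼))*W) + W = (W² + (⅓ - ½)*W) + W = (W² - W/6) + W = W² + 5*W/6)
k(D) = 1/(2*D)
Y/k(E(7)) + 1904/(-3036) = 4697/((1/(2*(((⅙)*7*(5 + 6*7)))))) + 1904/(-3036) = 4697/((1/(2*(((⅙)*7*(5 + 42)))))) + 1904*(-1/3036) = 4697/((1/(2*(((⅙)*7*47))))) - 476/759 = 4697/((1/(2*(329/6)))) - 476/759 = 4697/(((½)*(6/329))) - 476/759 = 4697/(3/329) - 476/759 = 4697*(329/3) - 476/759 = 1545313/3 - 476/759 = 390963713/759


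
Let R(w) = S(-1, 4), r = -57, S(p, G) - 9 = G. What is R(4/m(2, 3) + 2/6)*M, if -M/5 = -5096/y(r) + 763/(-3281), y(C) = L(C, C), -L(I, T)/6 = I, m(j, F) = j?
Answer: 551879965/561051 ≈ 983.65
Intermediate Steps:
S(p, G) = 9 + G
L(I, T) = -6*I
y(C) = -6*C
R(w) = 13 (R(w) = 9 + 4 = 13)
M = 42452305/561051 (M = -5*(-5096/((-6*(-57))) + 763/(-3281)) = -5*(-5096/342 + 763*(-1/3281)) = -5*(-5096*1/342 - 763/3281) = -5*(-2548/171 - 763/3281) = -5*(-8490461/561051) = 42452305/561051 ≈ 75.666)
R(4/m(2, 3) + 2/6)*M = 13*(42452305/561051) = 551879965/561051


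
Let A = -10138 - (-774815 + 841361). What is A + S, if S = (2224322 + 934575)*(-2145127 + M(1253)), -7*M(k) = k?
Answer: -6776800764166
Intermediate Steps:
M(k) = -k/7
A = -76684 (A = -10138 - 1*66546 = -10138 - 66546 = -76684)
S = -6776800687482 (S = (2224322 + 934575)*(-2145127 - ⅐*1253) = 3158897*(-2145127 - 179) = 3158897*(-2145306) = -6776800687482)
A + S = -76684 - 6776800687482 = -6776800764166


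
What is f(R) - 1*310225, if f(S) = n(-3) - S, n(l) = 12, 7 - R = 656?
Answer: -309564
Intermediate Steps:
R = -649 (R = 7 - 1*656 = 7 - 656 = -649)
f(S) = 12 - S
f(R) - 1*310225 = (12 - 1*(-649)) - 1*310225 = (12 + 649) - 310225 = 661 - 310225 = -309564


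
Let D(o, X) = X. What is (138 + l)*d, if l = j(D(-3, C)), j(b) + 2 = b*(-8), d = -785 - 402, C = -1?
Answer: -170928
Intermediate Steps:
d = -1187
j(b) = -2 - 8*b (j(b) = -2 + b*(-8) = -2 - 8*b)
l = 6 (l = -2 - 8*(-1) = -2 + 8 = 6)
(138 + l)*d = (138 + 6)*(-1187) = 144*(-1187) = -170928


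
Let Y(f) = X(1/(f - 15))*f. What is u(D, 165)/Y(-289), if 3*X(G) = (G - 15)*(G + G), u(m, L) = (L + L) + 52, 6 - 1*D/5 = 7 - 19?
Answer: -52954368/1318129 ≈ -40.174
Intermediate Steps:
D = 90 (D = 30 - 5*(7 - 19) = 30 - 5*(-12) = 30 + 60 = 90)
u(m, L) = 52 + 2*L (u(m, L) = 2*L + 52 = 52 + 2*L)
X(G) = 2*G*(-15 + G)/3 (X(G) = ((G - 15)*(G + G))/3 = ((-15 + G)*(2*G))/3 = (2*G*(-15 + G))/3 = 2*G*(-15 + G)/3)
Y(f) = 2*f*(-15 + 1/(-15 + f))/(3*(-15 + f)) (Y(f) = (2*(-15 + 1/(f - 15))/(3*(f - 15)))*f = (2*(-15 + 1/(-15 + f))/(3*(-15 + f)))*f = 2*f*(-15 + 1/(-15 + f))/(3*(-15 + f)))
u(D, 165)/Y(-289) = (52 + 2*165)/((-⅔*(-289)*(-226 + 15*(-289))/(-15 - 289)²)) = (52 + 330)/((-⅔*(-289)*(-226 - 4335)/(-304)²)) = 382/((-⅔*(-289)*1/92416*(-4561))) = 382/(-1318129/138624) = 382*(-138624/1318129) = -52954368/1318129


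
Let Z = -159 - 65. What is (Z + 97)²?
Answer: 16129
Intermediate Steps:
Z = -224
(Z + 97)² = (-224 + 97)² = (-127)² = 16129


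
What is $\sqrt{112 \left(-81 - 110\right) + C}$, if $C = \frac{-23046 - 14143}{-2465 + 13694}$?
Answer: $\frac{i \sqrt{2697744309153}}{11229} \approx 146.27 i$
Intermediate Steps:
$C = - \frac{37189}{11229} \approx -3.3119$
$\sqrt{112 \left(-81 - 110\right) + C} = \sqrt{112 \left(-81 - 110\right) - \frac{37189}{11229}} = \sqrt{112 \left(-191\right) - \frac{37189}{11229}} = \sqrt{-21392 - \frac{37189}{11229}} = \sqrt{- \frac{240247957}{11229}} = \frac{i \sqrt{2697744309153}}{11229}$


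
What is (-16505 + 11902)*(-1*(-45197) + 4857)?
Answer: -230398562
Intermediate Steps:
(-16505 + 11902)*(-1*(-45197) + 4857) = -4603*(45197 + 4857) = -4603*50054 = -230398562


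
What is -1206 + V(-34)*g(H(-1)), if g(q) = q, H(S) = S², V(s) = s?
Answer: -1240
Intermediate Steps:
-1206 + V(-34)*g(H(-1)) = -1206 - 34*(-1)² = -1206 - 34*1 = -1206 - 34 = -1240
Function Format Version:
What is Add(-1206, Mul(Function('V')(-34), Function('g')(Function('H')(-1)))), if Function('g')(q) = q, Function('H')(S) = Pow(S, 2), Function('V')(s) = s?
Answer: -1240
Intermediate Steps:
Add(-1206, Mul(Function('V')(-34), Function('g')(Function('H')(-1)))) = Add(-1206, Mul(-34, Pow(-1, 2))) = Add(-1206, Mul(-34, 1)) = Add(-1206, -34) = -1240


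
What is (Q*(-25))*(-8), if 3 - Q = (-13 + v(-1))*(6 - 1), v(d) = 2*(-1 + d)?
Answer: 17600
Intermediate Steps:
v(d) = -2 + 2*d
Q = 88 (Q = 3 - (-13 + (-2 + 2*(-1)))*(6 - 1) = 3 - (-13 + (-2 - 2))*5 = 3 - (-13 - 4)*5 = 3 - (-17)*5 = 3 - 1*(-85) = 3 + 85 = 88)
(Q*(-25))*(-8) = (88*(-25))*(-8) = -2200*(-8) = 17600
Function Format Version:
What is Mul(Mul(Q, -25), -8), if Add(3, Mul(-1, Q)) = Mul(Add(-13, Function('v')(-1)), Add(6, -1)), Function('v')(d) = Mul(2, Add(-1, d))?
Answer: 17600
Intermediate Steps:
Function('v')(d) = Add(-2, Mul(2, d))
Q = 88 (Q = Add(3, Mul(-1, Mul(Add(-13, Add(-2, Mul(2, -1))), Add(6, -1)))) = Add(3, Mul(-1, Mul(Add(-13, Add(-2, -2)), 5))) = Add(3, Mul(-1, Mul(Add(-13, -4), 5))) = Add(3, Mul(-1, Mul(-17, 5))) = Add(3, Mul(-1, -85)) = Add(3, 85) = 88)
Mul(Mul(Q, -25), -8) = Mul(Mul(88, -25), -8) = Mul(-2200, -8) = 17600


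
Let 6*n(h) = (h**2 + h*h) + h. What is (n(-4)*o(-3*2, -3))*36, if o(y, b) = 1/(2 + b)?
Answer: -168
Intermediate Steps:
n(h) = h**2/3 + h/6 (n(h) = ((h**2 + h*h) + h)/6 = ((h**2 + h**2) + h)/6 = (2*h**2 + h)/6 = (h + 2*h**2)/6 = h**2/3 + h/6)
(n(-4)*o(-3*2, -3))*36 = (((1/6)*(-4)*(1 + 2*(-4)))/(2 - 3))*36 = (((1/6)*(-4)*(1 - 8))/(-1))*36 = (((1/6)*(-4)*(-7))*(-1))*36 = ((14/3)*(-1))*36 = -14/3*36 = -168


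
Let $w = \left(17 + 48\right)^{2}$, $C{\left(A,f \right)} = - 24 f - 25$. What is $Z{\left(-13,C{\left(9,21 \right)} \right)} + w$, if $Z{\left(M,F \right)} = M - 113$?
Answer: $4099$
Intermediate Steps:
$C{\left(A,f \right)} = -25 - 24 f$
$Z{\left(M,F \right)} = -113 + M$
$w = 4225$ ($w = 65^{2} = 4225$)
$Z{\left(-13,C{\left(9,21 \right)} \right)} + w = \left(-113 - 13\right) + 4225 = -126 + 4225 = 4099$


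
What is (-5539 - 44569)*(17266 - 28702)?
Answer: 573035088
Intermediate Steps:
(-5539 - 44569)*(17266 - 28702) = -50108*(-11436) = 573035088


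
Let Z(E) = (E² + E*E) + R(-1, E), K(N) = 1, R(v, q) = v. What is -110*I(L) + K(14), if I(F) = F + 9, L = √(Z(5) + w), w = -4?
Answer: -989 - 330*√5 ≈ -1726.9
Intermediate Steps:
Z(E) = -1 + 2*E² (Z(E) = (E² + E*E) - 1 = (E² + E²) - 1 = 2*E² - 1 = -1 + 2*E²)
L = 3*√5 (L = √((-1 + 2*5²) - 4) = √((-1 + 2*25) - 4) = √((-1 + 50) - 4) = √(49 - 4) = √45 = 3*√5 ≈ 6.7082)
I(F) = 9 + F
-110*I(L) + K(14) = -110*(9 + 3*√5) + 1 = (-990 - 330*√5) + 1 = -989 - 330*√5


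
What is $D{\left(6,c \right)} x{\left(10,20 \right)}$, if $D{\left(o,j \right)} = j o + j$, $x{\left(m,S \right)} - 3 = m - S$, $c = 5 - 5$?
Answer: $0$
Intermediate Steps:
$c = 0$ ($c = 5 - 5 = 0$)
$x{\left(m,S \right)} = 3 + m - S$ ($x{\left(m,S \right)} = 3 - \left(S - m\right) = 3 + m - S$)
$D{\left(o,j \right)} = j + j o$
$D{\left(6,c \right)} x{\left(10,20 \right)} = 0 \left(1 + 6\right) \left(3 + 10 - 20\right) = 0 \cdot 7 \left(3 + 10 - 20\right) = 0 \left(-7\right) = 0$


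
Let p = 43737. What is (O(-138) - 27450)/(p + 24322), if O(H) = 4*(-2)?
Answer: -27458/68059 ≈ -0.40344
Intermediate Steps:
O(H) = -8
(O(-138) - 27450)/(p + 24322) = (-8 - 27450)/(43737 + 24322) = -27458/68059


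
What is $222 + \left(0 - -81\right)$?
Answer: $303$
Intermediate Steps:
$222 + \left(0 - -81\right) = 222 + \left(0 + 81\right) = 222 + 81 = 303$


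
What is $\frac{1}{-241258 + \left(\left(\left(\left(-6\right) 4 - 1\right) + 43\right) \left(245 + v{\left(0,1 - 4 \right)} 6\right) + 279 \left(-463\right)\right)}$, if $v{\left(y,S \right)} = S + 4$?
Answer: $- \frac{1}{365917} \approx -2.7329 \cdot 10^{-6}$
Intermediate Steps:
$v{\left(y,S \right)} = 4 + S$
$\frac{1}{-241258 + \left(\left(\left(\left(-6\right) 4 - 1\right) + 43\right) \left(245 + v{\left(0,1 - 4 \right)} 6\right) + 279 \left(-463\right)\right)} = \frac{1}{-241258 + \left(\left(\left(\left(-6\right) 4 - 1\right) + 43\right) \left(245 + \left(4 + \left(1 - 4\right)\right) 6\right) + 279 \left(-463\right)\right)} = \frac{1}{-241258 - \left(129177 - \left(\left(-24 - 1\right) + 43\right) \left(245 + \left(4 - 3\right) 6\right)\right)} = \frac{1}{-241258 - \left(129177 - \left(-25 + 43\right) \left(245 + 1 \cdot 6\right)\right)} = \frac{1}{-241258 - \left(129177 - 18 \left(245 + 6\right)\right)} = \frac{1}{-241258 + \left(18 \cdot 251 - 129177\right)} = \frac{1}{-241258 + \left(4518 - 129177\right)} = \frac{1}{-241258 - 124659} = \frac{1}{-365917} = - \frac{1}{365917}$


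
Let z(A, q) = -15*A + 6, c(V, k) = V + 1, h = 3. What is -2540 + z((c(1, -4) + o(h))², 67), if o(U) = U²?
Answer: -4349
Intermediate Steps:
c(V, k) = 1 + V
z(A, q) = 6 - 15*A (z(A, q) = -15*A + 6 = 6 - 15*A)
-2540 + z((c(1, -4) + o(h))², 67) = -2540 + (6 - 15*((1 + 1) + 3²)²) = -2540 + (6 - 15*(2 + 9)²) = -2540 + (6 - 15*11²) = -2540 + (6 - 15*121) = -2540 + (6 - 1815) = -2540 - 1809 = -4349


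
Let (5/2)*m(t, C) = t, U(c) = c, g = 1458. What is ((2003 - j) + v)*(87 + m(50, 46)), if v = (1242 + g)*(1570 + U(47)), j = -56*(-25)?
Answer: 467215821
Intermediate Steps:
j = 1400
m(t, C) = 2*t/5
v = 4365900 (v = (1242 + 1458)*(1570 + 47) = 2700*1617 = 4365900)
((2003 - j) + v)*(87 + m(50, 46)) = ((2003 - 1*1400) + 4365900)*(87 + (2/5)*50) = ((2003 - 1400) + 4365900)*(87 + 20) = (603 + 4365900)*107 = 4366503*107 = 467215821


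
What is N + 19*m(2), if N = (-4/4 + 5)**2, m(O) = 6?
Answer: 130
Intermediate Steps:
N = 16 (N = (-4*1/4 + 5)**2 = (-1 + 5)**2 = 4**2 = 16)
N + 19*m(2) = 16 + 19*6 = 16 + 114 = 130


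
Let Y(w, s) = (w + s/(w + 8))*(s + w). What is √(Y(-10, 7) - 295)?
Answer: I*√1018/2 ≈ 15.953*I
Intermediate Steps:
Y(w, s) = (s + w)*(w + s/(8 + w)) (Y(w, s) = (w + s/(8 + w))*(s + w) = (s + w)*(w + s/(8 + w)))
√(Y(-10, 7) - 295) = √((7² + (-10)³ + 8*(-10)² + 7*(-10)² + 9*7*(-10))/(8 - 10) - 295) = √((49 - 1000 + 8*100 + 7*100 - 630)/(-2) - 295) = √(-(49 - 1000 + 800 + 700 - 630)/2 - 295) = √(-½*(-81) - 295) = √(81/2 - 295) = √(-509/2) = I*√1018/2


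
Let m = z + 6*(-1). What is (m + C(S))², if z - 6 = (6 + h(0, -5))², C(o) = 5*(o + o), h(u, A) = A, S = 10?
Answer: 10201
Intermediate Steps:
C(o) = 10*o (C(o) = 5*(2*o) = 10*o)
z = 7 (z = 6 + (6 - 5)² = 6 + 1² = 6 + 1 = 7)
m = 1 (m = 7 + 6*(-1) = 7 - 6 = 1)
(m + C(S))² = (1 + 10*10)² = (1 + 100)² = 101² = 10201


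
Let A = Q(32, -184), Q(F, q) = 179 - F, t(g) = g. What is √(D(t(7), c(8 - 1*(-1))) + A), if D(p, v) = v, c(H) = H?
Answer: 2*√39 ≈ 12.490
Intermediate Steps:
A = 147 (A = 179 - 1*32 = 179 - 32 = 147)
√(D(t(7), c(8 - 1*(-1))) + A) = √((8 - 1*(-1)) + 147) = √((8 + 1) + 147) = √(9 + 147) = √156 = 2*√39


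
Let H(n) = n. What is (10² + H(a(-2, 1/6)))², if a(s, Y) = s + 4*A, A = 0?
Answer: 9604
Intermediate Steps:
a(s, Y) = s (a(s, Y) = s + 4*0 = s + 0 = s)
(10² + H(a(-2, 1/6)))² = (10² - 2)² = (100 - 2)² = 98² = 9604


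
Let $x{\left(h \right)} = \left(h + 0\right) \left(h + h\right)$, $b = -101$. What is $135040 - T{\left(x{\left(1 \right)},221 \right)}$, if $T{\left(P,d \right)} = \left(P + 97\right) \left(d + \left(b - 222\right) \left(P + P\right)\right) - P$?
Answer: $241071$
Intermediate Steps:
$x{\left(h \right)} = 2 h^{2}$ ($x{\left(h \right)} = h 2 h = 2 h^{2}$)
$T{\left(P,d \right)} = - P + \left(97 + P\right) \left(d - 646 P\right)$ ($T{\left(P,d \right)} = \left(P + 97\right) \left(d + \left(-101 - 222\right) \left(P + P\right)\right) - P = \left(97 + P\right) \left(d - 323 \cdot 2 P\right) - P = \left(97 + P\right) \left(d - 646 P\right) - P = - P + \left(97 + P\right) \left(d - 646 P\right)$)
$135040 - T{\left(x{\left(1 \right)},221 \right)} = 135040 - \left(- 62663 \cdot 2 \cdot 1^{2} - 646 \left(2 \cdot 1^{2}\right)^{2} + 97 \cdot 221 + 2 \cdot 1^{2} \cdot 221\right) = 135040 - \left(- 62663 \cdot 2 \cdot 1 - 646 \left(2 \cdot 1\right)^{2} + 21437 + 2 \cdot 1 \cdot 221\right) = 135040 - \left(\left(-62663\right) 2 - 646 \cdot 2^{2} + 21437 + 2 \cdot 221\right) = 135040 - \left(-125326 - 2584 + 21437 + 442\right) = 135040 - -106031 = 135040 + 106031 = 241071$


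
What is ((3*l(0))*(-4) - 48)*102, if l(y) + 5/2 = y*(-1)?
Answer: -1836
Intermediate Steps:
l(y) = -5/2 - y (l(y) = -5/2 + y*(-1) = -5/2 - y)
((3*l(0))*(-4) - 48)*102 = ((3*(-5/2 - 1*0))*(-4) - 48)*102 = ((3*(-5/2 + 0))*(-4) - 48)*102 = ((3*(-5/2))*(-4) - 48)*102 = (-15/2*(-4) - 48)*102 = (30 - 48)*102 = -18*102 = -1836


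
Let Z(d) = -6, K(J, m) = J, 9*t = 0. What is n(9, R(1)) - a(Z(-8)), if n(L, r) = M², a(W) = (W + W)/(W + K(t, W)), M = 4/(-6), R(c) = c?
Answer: -14/9 ≈ -1.5556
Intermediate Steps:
t = 0 (t = (⅑)*0 = 0)
M = -⅔ (M = 4*(-⅙) = -⅔ ≈ -0.66667)
a(W) = 2 (a(W) = (W + W)/(W + 0) = (2*W)/W = 2)
n(L, r) = 4/9 (n(L, r) = (-⅔)² = 4/9)
n(9, R(1)) - a(Z(-8)) = 4/9 - 1*2 = 4/9 - 2 = -14/9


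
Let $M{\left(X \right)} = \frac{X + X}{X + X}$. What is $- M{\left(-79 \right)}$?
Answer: $-1$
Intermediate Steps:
$M{\left(X \right)} = 1$ ($M{\left(X \right)} = \frac{2 X}{2 X} = 2 X \frac{1}{2 X} = 1$)
$- M{\left(-79 \right)} = \left(-1\right) 1 = -1$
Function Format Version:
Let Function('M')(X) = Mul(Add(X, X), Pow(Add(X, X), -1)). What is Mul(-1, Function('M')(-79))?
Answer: -1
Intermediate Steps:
Function('M')(X) = 1 (Function('M')(X) = Mul(Mul(2, X), Pow(Mul(2, X), -1)) = Mul(Mul(2, X), Mul(Rational(1, 2), Pow(X, -1))) = 1)
Mul(-1, Function('M')(-79)) = Mul(-1, 1) = -1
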